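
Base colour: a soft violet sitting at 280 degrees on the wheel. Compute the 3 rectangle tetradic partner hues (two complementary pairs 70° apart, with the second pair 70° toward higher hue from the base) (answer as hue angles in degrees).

A rectangular tetradic uses two complementary pairs 70° apart: offsets 0°, 70°, 180°, 250°.
280 + 70 = 350°
280 + 180 = 460 → 460 − 360 = 100°
280 + 250 = 530 → 530 − 360 = 170°

350°, 100° and 170°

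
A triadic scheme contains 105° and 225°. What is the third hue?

A triad spaces three hues 120° apart.
The full set is {105°, 225°, 345°}.

345°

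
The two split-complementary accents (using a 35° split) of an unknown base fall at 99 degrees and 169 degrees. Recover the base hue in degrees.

314°

The accents sit 35° either side of the complement, so the complement is their short-arc midpoint on the wheel.
Short-arc midpoint of 99° and 169°: 134°.
Base is 180° from the complement: 134 − 180 = -46 → -46 + 360 = 314°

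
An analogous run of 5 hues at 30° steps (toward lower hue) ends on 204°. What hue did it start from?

4 steps of 30° (toward lower hue) give a net shift of −120°.
Start = end − shift: 204 + 120 = 324°

324°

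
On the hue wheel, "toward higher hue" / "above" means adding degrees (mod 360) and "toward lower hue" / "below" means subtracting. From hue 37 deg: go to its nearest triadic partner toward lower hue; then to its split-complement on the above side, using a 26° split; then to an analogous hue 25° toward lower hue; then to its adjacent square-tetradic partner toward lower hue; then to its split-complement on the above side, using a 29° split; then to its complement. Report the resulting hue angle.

37°

−120° (triadic ↓): 37 − 120 = -83 → -83 + 360 = 277°
+206° (split-comp 26° ↑): 277 + 206 = 483 → 483 − 360 = 123°
−25° (analog 25° ↓): 123 − 25 = 98°
−90° (square ↓): 98 − 90 = 8°
+209° (split-comp 29° ↑): 8 + 209 = 217°
+180° (complement): 217 + 180 = 397 → 397 − 360 = 37°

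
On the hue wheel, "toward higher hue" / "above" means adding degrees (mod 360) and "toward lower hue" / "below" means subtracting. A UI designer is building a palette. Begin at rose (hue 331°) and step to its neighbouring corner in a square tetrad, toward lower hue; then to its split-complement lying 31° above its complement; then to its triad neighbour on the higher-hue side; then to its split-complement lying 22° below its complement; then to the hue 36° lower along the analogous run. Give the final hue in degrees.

334°

−90° (square ↓): 331 − 90 = 241°
+211° (split-comp 31° ↑): 241 + 211 = 452 → 452 − 360 = 92°
+120° (triadic ↑): 92 + 120 = 212°
+158° (split-comp 22° ↓): 212 + 158 = 370 → 370 − 360 = 10°
−36° (analog 36° ↓): 10 − 36 = -26 → -26 + 360 = 334°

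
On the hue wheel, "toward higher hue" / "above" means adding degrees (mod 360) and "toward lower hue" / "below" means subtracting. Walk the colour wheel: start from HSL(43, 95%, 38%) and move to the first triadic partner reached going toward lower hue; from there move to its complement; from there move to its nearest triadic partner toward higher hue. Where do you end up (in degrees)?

43 − 120 = -77 → -77 + 360 = 283°   (triadic ↓)
283 + 180 = 463 → 463 − 360 = 103°   (complement)
103 + 120 = 223°   (triadic ↑)

223°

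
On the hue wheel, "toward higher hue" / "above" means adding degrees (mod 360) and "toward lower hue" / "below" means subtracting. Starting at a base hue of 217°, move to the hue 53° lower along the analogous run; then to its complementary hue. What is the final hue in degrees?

217 − 53 = 164°   (analog 53° ↓)
164 + 180 = 344°   (complement)

344°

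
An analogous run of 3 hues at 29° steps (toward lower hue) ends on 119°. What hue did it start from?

177°

2 steps of 29° (toward lower hue) give a net shift of −58°.
Start = end − shift: 119 + 58 = 177°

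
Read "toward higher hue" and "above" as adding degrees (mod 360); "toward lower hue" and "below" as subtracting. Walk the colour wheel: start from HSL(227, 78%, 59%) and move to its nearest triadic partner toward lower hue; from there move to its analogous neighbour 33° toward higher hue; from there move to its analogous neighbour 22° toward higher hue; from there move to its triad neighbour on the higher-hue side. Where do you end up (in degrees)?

227 − 120 = 107°   (triadic ↓)
107 + 33 = 140°   (analog 33° ↑)
140 + 22 = 162°   (analog 22° ↑)
162 + 120 = 282°   (triadic ↑)

282°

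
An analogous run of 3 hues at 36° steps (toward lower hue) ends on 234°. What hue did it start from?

2 steps of 36° (toward lower hue) give a net shift of −72°.
Start = end − shift: 234 + 72 = 306°

306°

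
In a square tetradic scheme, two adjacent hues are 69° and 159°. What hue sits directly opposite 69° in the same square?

A square tetradic scheme places four hues 90° apart; opposite corners are 180° apart.
69 + 180 = 249°

249°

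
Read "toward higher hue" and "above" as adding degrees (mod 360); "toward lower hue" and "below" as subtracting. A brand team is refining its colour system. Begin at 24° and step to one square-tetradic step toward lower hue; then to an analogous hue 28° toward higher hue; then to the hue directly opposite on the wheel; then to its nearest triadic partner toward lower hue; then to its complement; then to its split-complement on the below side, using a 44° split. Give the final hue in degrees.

24 − 90 = -66 → -66 + 360 = 294°   (square ↓)
294 + 28 = 322°   (analog 28° ↑)
322 + 180 = 502 → 502 − 360 = 142°   (complement)
142 − 120 = 22°   (triadic ↓)
22 + 180 = 202°   (complement)
202 + 136 = 338°   (split-comp 44° ↓)

338°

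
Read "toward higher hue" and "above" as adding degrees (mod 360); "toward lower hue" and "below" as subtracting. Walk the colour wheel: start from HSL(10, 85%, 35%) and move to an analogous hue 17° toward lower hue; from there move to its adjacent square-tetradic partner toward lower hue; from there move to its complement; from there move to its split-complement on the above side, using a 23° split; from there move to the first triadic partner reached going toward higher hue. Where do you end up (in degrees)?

10 − 17 = -7 → -7 + 360 = 353°   (analog 17° ↓)
353 − 90 = 263°   (square ↓)
263 + 180 = 443 → 443 − 360 = 83°   (complement)
83 + 203 = 286°   (split-comp 23° ↑)
286 + 120 = 406 → 406 − 360 = 46°   (triadic ↑)

46°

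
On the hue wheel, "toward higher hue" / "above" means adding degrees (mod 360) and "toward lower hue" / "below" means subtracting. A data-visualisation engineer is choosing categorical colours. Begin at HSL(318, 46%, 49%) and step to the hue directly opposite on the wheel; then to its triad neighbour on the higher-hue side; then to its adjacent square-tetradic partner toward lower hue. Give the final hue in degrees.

+180° (complement): 318 + 180 = 498 → 498 − 360 = 138°
+120° (triadic ↑): 138 + 120 = 258°
−90° (square ↓): 258 − 90 = 168°

168°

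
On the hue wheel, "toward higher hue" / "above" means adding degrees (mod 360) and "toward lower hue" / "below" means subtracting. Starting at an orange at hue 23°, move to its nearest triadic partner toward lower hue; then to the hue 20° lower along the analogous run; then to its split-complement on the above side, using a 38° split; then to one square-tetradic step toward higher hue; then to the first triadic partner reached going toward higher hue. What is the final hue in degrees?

23 − 120 = -97 → -97 + 360 = 263°   (triadic ↓)
263 − 20 = 243°   (analog 20° ↓)
243 + 218 = 461 → 461 − 360 = 101°   (split-comp 38° ↑)
101 + 90 = 191°   (square ↑)
191 + 120 = 311°   (triadic ↑)

311°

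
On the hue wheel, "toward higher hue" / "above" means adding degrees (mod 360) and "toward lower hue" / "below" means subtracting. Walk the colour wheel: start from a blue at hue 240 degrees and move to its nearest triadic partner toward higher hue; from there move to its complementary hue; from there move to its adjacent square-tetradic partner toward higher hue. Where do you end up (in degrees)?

270°

triadic ↑ +120°: 240 + 120 = 360 → 360 − 360 = 0°
complement +180°: 0 + 180 = 180°
square ↑ +90°: 180 + 90 = 270°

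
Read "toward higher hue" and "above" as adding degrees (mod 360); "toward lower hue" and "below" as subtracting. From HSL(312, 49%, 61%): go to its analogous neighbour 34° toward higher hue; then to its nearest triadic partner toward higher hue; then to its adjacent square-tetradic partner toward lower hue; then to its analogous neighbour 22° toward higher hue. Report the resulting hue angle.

38°

+34° (analog 34° ↑): 312 + 34 = 346°
+120° (triadic ↑): 346 + 120 = 466 → 466 − 360 = 106°
−90° (square ↓): 106 − 90 = 16°
+22° (analog 22° ↑): 16 + 22 = 38°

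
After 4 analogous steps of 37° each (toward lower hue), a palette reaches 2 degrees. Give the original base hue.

4 steps of 37° (toward lower hue) give a net shift of −148°.
Start = end − shift: 2 + 148 = 150°

150°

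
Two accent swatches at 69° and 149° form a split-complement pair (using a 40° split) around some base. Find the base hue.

The accents sit 40° either side of the complement, so the complement is their short-arc midpoint on the wheel.
Short-arc midpoint of 69° and 149°: 109°.
Base is 180° from the complement: 109 − 180 = -71 → -71 + 360 = 289°

289°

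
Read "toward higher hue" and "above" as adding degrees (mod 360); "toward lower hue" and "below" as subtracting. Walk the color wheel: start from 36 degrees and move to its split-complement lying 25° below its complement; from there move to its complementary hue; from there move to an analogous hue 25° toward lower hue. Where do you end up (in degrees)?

346°

36 + 155 = 191°   (split-comp 25° ↓)
191 + 180 = 371 → 371 − 360 = 11°   (complement)
11 − 25 = -14 → -14 + 360 = 346°   (analog 25° ↓)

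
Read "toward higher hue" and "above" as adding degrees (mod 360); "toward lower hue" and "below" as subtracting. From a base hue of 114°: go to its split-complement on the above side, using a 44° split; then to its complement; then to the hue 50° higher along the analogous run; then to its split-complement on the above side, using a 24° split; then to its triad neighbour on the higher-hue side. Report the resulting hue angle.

172°

split-comp 44° ↑ +224°: 114 + 224 = 338°
complement +180°: 338 + 180 = 518 → 518 − 360 = 158°
analog 50° ↑ +50°: 158 + 50 = 208°
split-comp 24° ↑ +204°: 208 + 204 = 412 → 412 − 360 = 52°
triadic ↑ +120°: 52 + 120 = 172°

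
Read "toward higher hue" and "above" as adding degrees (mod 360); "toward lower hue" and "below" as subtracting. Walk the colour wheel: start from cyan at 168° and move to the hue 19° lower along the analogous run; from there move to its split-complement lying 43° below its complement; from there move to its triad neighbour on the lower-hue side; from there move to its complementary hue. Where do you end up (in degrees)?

−19° (analog 19° ↓): 168 − 19 = 149°
+137° (split-comp 43° ↓): 149 + 137 = 286°
−120° (triadic ↓): 286 − 120 = 166°
+180° (complement): 166 + 180 = 346°

346°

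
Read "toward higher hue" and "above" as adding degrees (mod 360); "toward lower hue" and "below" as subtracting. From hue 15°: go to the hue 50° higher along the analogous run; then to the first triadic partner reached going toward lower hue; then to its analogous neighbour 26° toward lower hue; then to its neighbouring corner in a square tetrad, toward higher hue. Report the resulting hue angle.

analog 50° ↑ +50°: 15 + 50 = 65°
triadic ↓ −120°: 65 − 120 = -55 → -55 + 360 = 305°
analog 26° ↓ −26°: 305 − 26 = 279°
square ↑ +90°: 279 + 90 = 369 → 369 − 360 = 9°

9°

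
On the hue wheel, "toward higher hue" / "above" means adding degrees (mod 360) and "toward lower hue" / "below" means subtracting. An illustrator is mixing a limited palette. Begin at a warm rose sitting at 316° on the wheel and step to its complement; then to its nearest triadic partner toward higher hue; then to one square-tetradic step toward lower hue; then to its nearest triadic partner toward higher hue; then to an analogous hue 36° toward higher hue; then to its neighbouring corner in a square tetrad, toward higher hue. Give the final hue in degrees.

316 + 180 = 496 → 496 − 360 = 136°   (complement)
136 + 120 = 256°   (triadic ↑)
256 − 90 = 166°   (square ↓)
166 + 120 = 286°   (triadic ↑)
286 + 36 = 322°   (analog 36° ↑)
322 + 90 = 412 → 412 − 360 = 52°   (square ↑)

52°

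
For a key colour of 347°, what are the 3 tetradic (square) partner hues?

77°, 167° and 257°

347 + 90 = 437 → 437 − 360 = 77°
347 + 180 = 527 → 527 − 360 = 167°
347 + 270 = 617 → 617 − 360 = 257°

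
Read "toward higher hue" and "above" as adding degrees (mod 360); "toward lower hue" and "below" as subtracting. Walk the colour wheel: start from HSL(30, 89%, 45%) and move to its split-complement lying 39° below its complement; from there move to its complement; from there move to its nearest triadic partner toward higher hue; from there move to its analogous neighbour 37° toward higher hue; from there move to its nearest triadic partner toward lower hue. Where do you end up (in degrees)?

28°

split-comp 39° ↓ +141°: 30 + 141 = 171°
complement +180°: 171 + 180 = 351°
triadic ↑ +120°: 351 + 120 = 471 → 471 − 360 = 111°
analog 37° ↑ +37°: 111 + 37 = 148°
triadic ↓ −120°: 148 − 120 = 28°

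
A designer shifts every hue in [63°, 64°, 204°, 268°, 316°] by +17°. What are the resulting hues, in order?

80°, 81°, 221°, 285°, 333°

63 + 17 = 80°
64 + 17 = 81°
204 + 17 = 221°
268 + 17 = 285°
316 + 17 = 333°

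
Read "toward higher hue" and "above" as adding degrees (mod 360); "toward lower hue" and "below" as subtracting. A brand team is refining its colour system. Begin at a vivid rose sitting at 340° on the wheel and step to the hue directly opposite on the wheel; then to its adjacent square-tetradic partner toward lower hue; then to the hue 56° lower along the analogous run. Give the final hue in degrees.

340 + 180 = 520 → 520 − 360 = 160°   (complement)
160 − 90 = 70°   (square ↓)
70 − 56 = 14°   (analog 56° ↓)

14°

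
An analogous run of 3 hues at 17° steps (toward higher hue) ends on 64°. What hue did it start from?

30°

2 steps of 17° (toward higher hue) give a net shift of +34°.
Start = end − shift: 64 − 34 = 30°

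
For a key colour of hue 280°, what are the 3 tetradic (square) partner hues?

10°, 100°, and 190°

A square tetradic scheme places four hues every 90°.
280 + 90 = 370 → 370 − 360 = 10°
280 + 180 = 460 → 460 − 360 = 100°
280 + 270 = 550 → 550 − 360 = 190°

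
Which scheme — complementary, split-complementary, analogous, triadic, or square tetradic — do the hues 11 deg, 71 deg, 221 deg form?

Sort the hues: 11°, 71°, 221°.
Successive gaps around the wheel: 60°, 150°, 150°.
Two 150° gaps and one 60° gap — a base hue opposite a pair of accents 30° either side of its complement — is the split-complementary pattern.

split-complementary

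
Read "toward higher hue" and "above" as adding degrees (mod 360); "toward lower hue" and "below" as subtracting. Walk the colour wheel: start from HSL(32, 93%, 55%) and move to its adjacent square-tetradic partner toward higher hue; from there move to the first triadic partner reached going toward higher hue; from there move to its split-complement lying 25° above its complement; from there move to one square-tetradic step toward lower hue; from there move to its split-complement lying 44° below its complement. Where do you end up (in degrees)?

133°

square ↑ +90°: 32 + 90 = 122°
triadic ↑ +120°: 122 + 120 = 242°
split-comp 25° ↑ +205°: 242 + 205 = 447 → 447 − 360 = 87°
square ↓ −90°: 87 − 90 = -3 → -3 + 360 = 357°
split-comp 44° ↓ +136°: 357 + 136 = 493 → 493 − 360 = 133°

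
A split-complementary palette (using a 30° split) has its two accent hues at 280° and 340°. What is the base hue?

130°

The accents sit 30° either side of the complement, so the complement is their short-arc midpoint on the wheel.
Short-arc midpoint of 280° and 340°: 310°.
Base is 180° from the complement: 310 − 180 = 130°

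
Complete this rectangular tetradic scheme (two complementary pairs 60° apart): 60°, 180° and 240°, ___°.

0°

A rectangular tetradic uses two complementary pairs 60° apart: offsets 0°, 60°, 180°, 240°.
Among {60°, 180°, 240°}, 60° and 240° are a 180° pair.
The remaining hue 180° needs its own complement: 180 + 180 = 360 → 360 − 360 = 0°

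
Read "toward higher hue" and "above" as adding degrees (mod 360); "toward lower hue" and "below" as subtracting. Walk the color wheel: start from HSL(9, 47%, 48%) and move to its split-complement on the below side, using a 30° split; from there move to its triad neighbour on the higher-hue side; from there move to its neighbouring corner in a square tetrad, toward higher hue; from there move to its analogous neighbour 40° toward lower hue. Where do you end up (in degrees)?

329°

9 + 150 = 159°   (split-comp 30° ↓)
159 + 120 = 279°   (triadic ↑)
279 + 90 = 369 → 369 − 360 = 9°   (square ↑)
9 − 40 = -31 → -31 + 360 = 329°   (analog 40° ↓)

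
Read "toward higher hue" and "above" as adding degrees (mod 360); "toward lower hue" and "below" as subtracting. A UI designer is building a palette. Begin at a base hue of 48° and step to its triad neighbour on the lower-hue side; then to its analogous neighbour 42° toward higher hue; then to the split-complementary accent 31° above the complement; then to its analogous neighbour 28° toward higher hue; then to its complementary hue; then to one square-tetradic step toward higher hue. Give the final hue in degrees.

48 − 120 = -72 → -72 + 360 = 288°   (triadic ↓)
288 + 42 = 330°   (analog 42° ↑)
330 + 211 = 541 → 541 − 360 = 181°   (split-comp 31° ↑)
181 + 28 = 209°   (analog 28° ↑)
209 + 180 = 389 → 389 − 360 = 29°   (complement)
29 + 90 = 119°   (square ↑)

119°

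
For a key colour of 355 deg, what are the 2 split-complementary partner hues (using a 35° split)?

140° and 210°

Split-complementary hues sit 35° either side of the complement.
Complement of 355 deg: 355 + 180 = 535 → 535 − 360 = 175°
175 − 35 = 140°
175 + 35 = 210°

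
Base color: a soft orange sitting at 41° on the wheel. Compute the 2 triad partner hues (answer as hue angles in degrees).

A triad places three hues 120° apart.
41 + 120 = 161°
41 + 240 = 281°

161° and 281°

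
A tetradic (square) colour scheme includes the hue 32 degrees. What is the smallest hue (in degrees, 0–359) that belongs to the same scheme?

A square tetradic scheme places four hues every 90°.
The full set through 32° is {32°, 122°, 212°, 302°}.

32°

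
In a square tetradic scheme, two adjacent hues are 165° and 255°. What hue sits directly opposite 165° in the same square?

A square tetradic scheme places four hues 90° apart; opposite corners are 180° apart.
165 + 180 = 345°

345°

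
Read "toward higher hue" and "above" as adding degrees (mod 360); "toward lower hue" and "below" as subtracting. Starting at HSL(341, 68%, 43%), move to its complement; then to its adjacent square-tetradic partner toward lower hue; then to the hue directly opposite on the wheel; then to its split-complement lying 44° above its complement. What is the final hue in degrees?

115°

complement +180°: 341 + 180 = 521 → 521 − 360 = 161°
square ↓ −90°: 161 − 90 = 71°
complement +180°: 71 + 180 = 251°
split-comp 44° ↑ +224°: 251 + 224 = 475 → 475 − 360 = 115°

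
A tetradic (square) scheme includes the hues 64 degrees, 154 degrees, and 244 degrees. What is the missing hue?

334°

A square tetradic scheme places four hues every 90°.
The full set through 64° is {64°, 154°, 244°, 334°}.
Given {64°, 154°, 244°}, the missing hue is 334°.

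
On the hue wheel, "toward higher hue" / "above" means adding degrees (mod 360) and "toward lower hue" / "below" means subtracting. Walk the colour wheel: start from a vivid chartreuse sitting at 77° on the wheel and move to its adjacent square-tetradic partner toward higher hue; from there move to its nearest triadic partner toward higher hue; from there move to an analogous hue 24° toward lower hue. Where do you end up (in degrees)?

square ↑ +90°: 77 + 90 = 167°
triadic ↑ +120°: 167 + 120 = 287°
analog 24° ↓ −24°: 287 − 24 = 263°

263°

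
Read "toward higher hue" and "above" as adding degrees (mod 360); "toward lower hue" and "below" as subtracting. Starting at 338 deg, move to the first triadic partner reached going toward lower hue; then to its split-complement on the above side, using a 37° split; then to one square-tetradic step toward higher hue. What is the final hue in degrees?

338 − 120 = 218°   (triadic ↓)
218 + 217 = 435 → 435 − 360 = 75°   (split-comp 37° ↑)
75 + 90 = 165°   (square ↑)

165°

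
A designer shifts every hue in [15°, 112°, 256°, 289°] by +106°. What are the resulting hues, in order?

121°, 218°, 2°, 35°

15 + 106 = 121°
112 + 106 = 218°
256 + 106 = 362 → 362 − 360 = 2°
289 + 106 = 395 → 395 − 360 = 35°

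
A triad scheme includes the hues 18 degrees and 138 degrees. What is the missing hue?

A triad places three hues 120° apart.
The full set through 18° is {18°, 138°, 258°}.
Given {18°, 138°}, the missing hue is 258°.

258°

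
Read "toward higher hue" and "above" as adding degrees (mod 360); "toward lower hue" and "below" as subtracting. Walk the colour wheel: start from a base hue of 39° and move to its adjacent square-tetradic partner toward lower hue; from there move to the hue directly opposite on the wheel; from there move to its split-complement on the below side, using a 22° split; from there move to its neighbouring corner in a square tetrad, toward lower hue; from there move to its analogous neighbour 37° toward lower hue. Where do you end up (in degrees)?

39 − 90 = -51 → -51 + 360 = 309°   (square ↓)
309 + 180 = 489 → 489 − 360 = 129°   (complement)
129 + 158 = 287°   (split-comp 22° ↓)
287 − 90 = 197°   (square ↓)
197 − 37 = 160°   (analog 37° ↓)

160°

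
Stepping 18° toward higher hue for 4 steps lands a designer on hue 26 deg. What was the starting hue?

314°

4 steps of 18° (toward higher hue) give a net shift of +72°.
Start = end − shift: 26 − 72 = -46 → -46 + 360 = 314°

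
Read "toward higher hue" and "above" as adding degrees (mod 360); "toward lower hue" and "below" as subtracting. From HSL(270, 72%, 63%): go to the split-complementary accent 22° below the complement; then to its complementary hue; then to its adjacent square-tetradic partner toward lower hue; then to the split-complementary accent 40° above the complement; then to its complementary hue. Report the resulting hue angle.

split-comp 22° ↓ +158°: 270 + 158 = 428 → 428 − 360 = 68°
complement +180°: 68 + 180 = 248°
square ↓ −90°: 248 − 90 = 158°
split-comp 40° ↑ +220°: 158 + 220 = 378 → 378 − 360 = 18°
complement +180°: 18 + 180 = 198°

198°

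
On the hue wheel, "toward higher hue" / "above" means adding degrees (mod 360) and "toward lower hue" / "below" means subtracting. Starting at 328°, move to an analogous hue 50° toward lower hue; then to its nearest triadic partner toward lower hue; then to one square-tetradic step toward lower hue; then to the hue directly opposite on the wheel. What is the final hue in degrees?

248°

analog 50° ↓ −50°: 328 − 50 = 278°
triadic ↓ −120°: 278 − 120 = 158°
square ↓ −90°: 158 − 90 = 68°
complement +180°: 68 + 180 = 248°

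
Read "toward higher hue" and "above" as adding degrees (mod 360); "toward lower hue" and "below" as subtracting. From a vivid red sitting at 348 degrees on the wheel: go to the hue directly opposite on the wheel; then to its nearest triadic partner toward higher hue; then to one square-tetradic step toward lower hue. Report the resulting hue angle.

198°

+180° (complement): 348 + 180 = 528 → 528 − 360 = 168°
+120° (triadic ↑): 168 + 120 = 288°
−90° (square ↓): 288 − 90 = 198°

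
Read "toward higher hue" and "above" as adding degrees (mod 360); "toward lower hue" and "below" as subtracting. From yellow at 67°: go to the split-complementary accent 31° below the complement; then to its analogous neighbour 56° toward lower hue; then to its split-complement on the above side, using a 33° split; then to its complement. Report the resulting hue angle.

193°

+149° (split-comp 31° ↓): 67 + 149 = 216°
−56° (analog 56° ↓): 216 − 56 = 160°
+213° (split-comp 33° ↑): 160 + 213 = 373 → 373 − 360 = 13°
+180° (complement): 13 + 180 = 193°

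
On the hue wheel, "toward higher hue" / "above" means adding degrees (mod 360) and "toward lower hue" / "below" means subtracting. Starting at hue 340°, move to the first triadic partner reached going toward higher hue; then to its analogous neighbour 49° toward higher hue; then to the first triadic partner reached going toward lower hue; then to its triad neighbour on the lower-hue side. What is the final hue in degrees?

269°

340 + 120 = 460 → 460 − 360 = 100°   (triadic ↑)
100 + 49 = 149°   (analog 49° ↑)
149 − 120 = 29°   (triadic ↓)
29 − 120 = -91 → -91 + 360 = 269°   (triadic ↓)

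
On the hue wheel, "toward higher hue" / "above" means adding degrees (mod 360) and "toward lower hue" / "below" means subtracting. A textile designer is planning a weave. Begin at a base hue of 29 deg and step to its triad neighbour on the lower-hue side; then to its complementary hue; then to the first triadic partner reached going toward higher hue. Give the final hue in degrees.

209°

−120° (triadic ↓): 29 − 120 = -91 → -91 + 360 = 269°
+180° (complement): 269 + 180 = 449 → 449 − 360 = 89°
+120° (triadic ↑): 89 + 120 = 209°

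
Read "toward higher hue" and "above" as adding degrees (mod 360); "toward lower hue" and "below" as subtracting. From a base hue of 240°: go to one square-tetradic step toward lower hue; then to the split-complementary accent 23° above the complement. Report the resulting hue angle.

353°

240 − 90 = 150°   (square ↓)
150 + 203 = 353°   (split-comp 23° ↑)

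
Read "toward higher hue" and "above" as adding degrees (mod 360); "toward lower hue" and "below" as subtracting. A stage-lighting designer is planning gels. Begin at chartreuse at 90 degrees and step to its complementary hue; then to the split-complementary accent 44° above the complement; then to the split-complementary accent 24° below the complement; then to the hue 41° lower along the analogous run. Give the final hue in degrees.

249°

+180° (complement): 90 + 180 = 270°
+224° (split-comp 44° ↑): 270 + 224 = 494 → 494 − 360 = 134°
+156° (split-comp 24° ↓): 134 + 156 = 290°
−41° (analog 41° ↓): 290 − 41 = 249°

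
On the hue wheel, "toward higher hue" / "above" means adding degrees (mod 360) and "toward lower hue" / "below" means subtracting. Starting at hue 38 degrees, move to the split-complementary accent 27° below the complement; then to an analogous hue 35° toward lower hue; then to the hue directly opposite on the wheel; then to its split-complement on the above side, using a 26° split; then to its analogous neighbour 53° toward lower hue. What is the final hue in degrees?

split-comp 27° ↓ +153°: 38 + 153 = 191°
analog 35° ↓ −35°: 191 − 35 = 156°
complement +180°: 156 + 180 = 336°
split-comp 26° ↑ +206°: 336 + 206 = 542 → 542 − 360 = 182°
analog 53° ↓ −53°: 182 − 53 = 129°

129°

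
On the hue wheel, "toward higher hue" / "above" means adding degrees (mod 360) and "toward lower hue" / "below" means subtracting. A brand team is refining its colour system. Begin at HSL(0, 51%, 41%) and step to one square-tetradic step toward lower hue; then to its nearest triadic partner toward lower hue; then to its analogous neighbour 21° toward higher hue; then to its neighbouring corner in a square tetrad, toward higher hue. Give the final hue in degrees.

261°

square ↓ −90°: 0 − 90 = -90 → -90 + 360 = 270°
triadic ↓ −120°: 270 − 120 = 150°
analog 21° ↑ +21°: 150 + 21 = 171°
square ↑ +90°: 171 + 90 = 261°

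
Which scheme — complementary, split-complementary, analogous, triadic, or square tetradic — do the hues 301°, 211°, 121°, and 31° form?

Sort the hues: 31°, 121°, 211°, 301°.
Successive gaps around the wheel: 90°, 90°, 90°, 90°.
Four hues every 90° form a square tetradic scheme.

square tetradic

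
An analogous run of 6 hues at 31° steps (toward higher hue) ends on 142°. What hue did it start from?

347°

5 steps of 31° (toward higher hue) give a net shift of +155°.
Start = end − shift: 142 − 155 = -13 → -13 + 360 = 347°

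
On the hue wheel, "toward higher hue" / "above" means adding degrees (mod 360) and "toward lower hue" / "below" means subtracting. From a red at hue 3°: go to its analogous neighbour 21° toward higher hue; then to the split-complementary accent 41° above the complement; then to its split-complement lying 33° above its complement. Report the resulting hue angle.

98°

analog 21° ↑ +21°: 3 + 21 = 24°
split-comp 41° ↑ +221°: 24 + 221 = 245°
split-comp 33° ↑ +213°: 245 + 213 = 458 → 458 − 360 = 98°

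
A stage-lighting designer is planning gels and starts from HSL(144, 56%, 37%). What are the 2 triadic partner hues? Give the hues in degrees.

264° and 24°

144 + 120 = 264°
144 + 240 = 384 → 384 − 360 = 24°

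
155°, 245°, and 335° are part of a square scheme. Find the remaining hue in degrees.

65°

A square tetradic scheme places four hues every 90°.
The full set through 155° is {65°, 155°, 245°, 335°}.
Given {155°, 245°, 335°}, the missing hue is 65°.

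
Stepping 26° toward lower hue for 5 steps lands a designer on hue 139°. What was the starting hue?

269°

5 steps of 26° (toward lower hue) give a net shift of −130°.
Start = end − shift: 139 + 130 = 269°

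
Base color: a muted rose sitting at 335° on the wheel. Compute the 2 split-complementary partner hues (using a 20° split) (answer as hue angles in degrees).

135° and 175°

Split-complementary hues sit 20° either side of the complement.
Complement of 335°: 335 + 180 = 515 → 515 − 360 = 155°
155 − 20 = 135°
155 + 20 = 175°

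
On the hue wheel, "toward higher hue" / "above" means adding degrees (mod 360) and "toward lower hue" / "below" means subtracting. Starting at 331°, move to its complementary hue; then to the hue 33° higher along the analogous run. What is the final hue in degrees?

184°

331 + 180 = 511 → 511 − 360 = 151°   (complement)
151 + 33 = 184°   (analog 33° ↑)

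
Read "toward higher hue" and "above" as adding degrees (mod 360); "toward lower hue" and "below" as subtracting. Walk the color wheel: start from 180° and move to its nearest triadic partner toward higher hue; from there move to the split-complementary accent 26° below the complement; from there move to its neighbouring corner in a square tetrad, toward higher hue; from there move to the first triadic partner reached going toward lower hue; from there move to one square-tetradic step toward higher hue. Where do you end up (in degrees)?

180 + 120 = 300°   (triadic ↑)
300 + 154 = 454 → 454 − 360 = 94°   (split-comp 26° ↓)
94 + 90 = 184°   (square ↑)
184 − 120 = 64°   (triadic ↓)
64 + 90 = 154°   (square ↑)

154°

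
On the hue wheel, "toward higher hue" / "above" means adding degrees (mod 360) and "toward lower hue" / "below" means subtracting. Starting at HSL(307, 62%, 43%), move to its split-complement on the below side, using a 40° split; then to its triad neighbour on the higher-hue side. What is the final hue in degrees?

207°

split-comp 40° ↓ +140°: 307 + 140 = 447 → 447 − 360 = 87°
triadic ↑ +120°: 87 + 120 = 207°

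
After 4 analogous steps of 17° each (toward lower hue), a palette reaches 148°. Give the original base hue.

216°

4 steps of 17° (toward lower hue) give a net shift of −68°.
Start = end − shift: 148 + 68 = 216°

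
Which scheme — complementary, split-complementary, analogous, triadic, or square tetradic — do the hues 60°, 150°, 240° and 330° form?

square tetradic

Sort the hues: 60°, 150°, 240°, 330°.
Successive gaps around the wheel: 90°, 90°, 90°, 90°.
Four hues every 90° form a square tetradic scheme.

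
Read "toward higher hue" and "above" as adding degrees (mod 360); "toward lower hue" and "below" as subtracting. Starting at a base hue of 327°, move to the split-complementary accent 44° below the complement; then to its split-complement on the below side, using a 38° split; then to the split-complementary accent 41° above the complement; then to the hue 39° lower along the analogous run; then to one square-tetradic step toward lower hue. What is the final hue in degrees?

327 + 136 = 463 → 463 − 360 = 103°   (split-comp 44° ↓)
103 + 142 = 245°   (split-comp 38° ↓)
245 + 221 = 466 → 466 − 360 = 106°   (split-comp 41° ↑)
106 − 39 = 67°   (analog 39° ↓)
67 − 90 = -23 → -23 + 360 = 337°   (square ↓)

337°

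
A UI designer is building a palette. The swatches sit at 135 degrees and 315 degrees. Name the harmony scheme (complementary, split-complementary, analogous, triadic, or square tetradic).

Sort the hues: 135°, 315°.
Successive gaps around the wheel: 180°, 180°.
Two hues 180° apart are complementary.

complementary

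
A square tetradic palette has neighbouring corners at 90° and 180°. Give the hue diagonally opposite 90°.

270°

A square tetradic scheme places four hues 90° apart; opposite corners are 180° apart.
90 + 180 = 270°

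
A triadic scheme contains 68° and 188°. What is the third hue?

A triad spaces three hues 120° apart.
The full set is {68°, 188°, 308°}.

308°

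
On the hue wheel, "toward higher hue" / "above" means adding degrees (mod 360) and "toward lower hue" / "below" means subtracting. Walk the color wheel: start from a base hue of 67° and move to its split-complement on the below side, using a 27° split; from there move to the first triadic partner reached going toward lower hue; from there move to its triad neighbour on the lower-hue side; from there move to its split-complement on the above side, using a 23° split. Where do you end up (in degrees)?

183°

split-comp 27° ↓ +153°: 67 + 153 = 220°
triadic ↓ −120°: 220 − 120 = 100°
triadic ↓ −120°: 100 − 120 = -20 → -20 + 360 = 340°
split-comp 23° ↑ +203°: 340 + 203 = 543 → 543 − 360 = 183°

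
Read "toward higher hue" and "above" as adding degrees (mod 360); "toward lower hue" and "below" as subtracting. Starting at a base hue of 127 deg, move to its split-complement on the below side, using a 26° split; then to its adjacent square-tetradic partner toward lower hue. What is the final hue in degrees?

127 + 154 = 281°   (split-comp 26° ↓)
281 − 90 = 191°   (square ↓)

191°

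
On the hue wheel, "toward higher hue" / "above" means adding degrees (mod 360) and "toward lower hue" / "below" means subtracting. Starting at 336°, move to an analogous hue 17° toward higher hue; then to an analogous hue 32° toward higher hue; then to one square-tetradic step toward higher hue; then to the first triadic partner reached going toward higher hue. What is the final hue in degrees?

235°

336 + 17 = 353°   (analog 17° ↑)
353 + 32 = 385 → 385 − 360 = 25°   (analog 32° ↑)
25 + 90 = 115°   (square ↑)
115 + 120 = 235°   (triadic ↑)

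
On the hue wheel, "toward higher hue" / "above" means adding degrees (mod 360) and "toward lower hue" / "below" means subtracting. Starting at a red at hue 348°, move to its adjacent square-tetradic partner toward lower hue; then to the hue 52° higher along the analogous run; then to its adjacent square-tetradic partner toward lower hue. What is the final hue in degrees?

−90° (square ↓): 348 − 90 = 258°
+52° (analog 52° ↑): 258 + 52 = 310°
−90° (square ↓): 310 − 90 = 220°

220°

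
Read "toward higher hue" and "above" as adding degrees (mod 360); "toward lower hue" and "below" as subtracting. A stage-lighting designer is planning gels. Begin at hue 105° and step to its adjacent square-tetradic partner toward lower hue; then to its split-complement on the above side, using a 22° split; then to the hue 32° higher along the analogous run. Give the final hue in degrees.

249°

−90° (square ↓): 105 − 90 = 15°
+202° (split-comp 22° ↑): 15 + 202 = 217°
+32° (analog 32° ↑): 217 + 32 = 249°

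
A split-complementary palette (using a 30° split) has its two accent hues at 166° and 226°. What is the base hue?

16°

The accents sit 30° either side of the complement, so the complement is their short-arc midpoint on the wheel.
Short-arc midpoint of 166° and 226°: 196°.
Base is 180° from the complement: 196 − 180 = 16°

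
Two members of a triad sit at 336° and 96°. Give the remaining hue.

216°

A triad spaces three hues 120° apart.
The full set is {96°, 216°, 336°}.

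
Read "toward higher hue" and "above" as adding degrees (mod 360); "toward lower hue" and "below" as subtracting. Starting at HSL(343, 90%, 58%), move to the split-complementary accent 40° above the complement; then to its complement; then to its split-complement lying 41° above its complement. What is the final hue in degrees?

+220° (split-comp 40° ↑): 343 + 220 = 563 → 563 − 360 = 203°
+180° (complement): 203 + 180 = 383 → 383 − 360 = 23°
+221° (split-comp 41° ↑): 23 + 221 = 244°

244°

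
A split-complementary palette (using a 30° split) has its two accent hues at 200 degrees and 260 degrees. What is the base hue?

50°

The accents sit 30° either side of the complement, so the complement is their short-arc midpoint on the wheel.
Short-arc midpoint of 200° and 260°: 230°.
Base is 180° from the complement: 230 − 180 = 50°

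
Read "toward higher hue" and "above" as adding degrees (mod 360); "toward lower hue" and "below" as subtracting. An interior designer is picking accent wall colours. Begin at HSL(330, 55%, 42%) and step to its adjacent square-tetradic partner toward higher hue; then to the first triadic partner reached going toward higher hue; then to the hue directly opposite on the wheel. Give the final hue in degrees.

0°

+90° (square ↑): 330 + 90 = 420 → 420 − 360 = 60°
+120° (triadic ↑): 60 + 120 = 180°
+180° (complement): 180 + 180 = 360 → 360 − 360 = 0°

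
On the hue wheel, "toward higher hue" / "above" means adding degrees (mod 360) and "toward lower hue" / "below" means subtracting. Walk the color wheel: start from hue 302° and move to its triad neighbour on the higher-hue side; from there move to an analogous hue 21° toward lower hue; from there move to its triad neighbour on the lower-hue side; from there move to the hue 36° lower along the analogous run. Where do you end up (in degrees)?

245°

+120° (triadic ↑): 302 + 120 = 422 → 422 − 360 = 62°
−21° (analog 21° ↓): 62 − 21 = 41°
−120° (triadic ↓): 41 − 120 = -79 → -79 + 360 = 281°
−36° (analog 36° ↓): 281 − 36 = 245°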